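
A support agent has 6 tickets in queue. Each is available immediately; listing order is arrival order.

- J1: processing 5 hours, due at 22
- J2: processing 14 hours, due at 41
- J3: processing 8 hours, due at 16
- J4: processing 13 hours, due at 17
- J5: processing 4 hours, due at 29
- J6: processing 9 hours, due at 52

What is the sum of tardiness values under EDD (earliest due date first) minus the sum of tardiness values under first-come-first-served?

-37

EDD (increasing due date): J3 J4 J1 J5 J2 J6.
J3: 0→8, due 16, tardiness 0
J4: 8→21, due 17, tardiness 4
J1: 21→26, due 22, tardiness 4
J5: 26→30, due 29, tardiness 1
J2: 30→44, due 41, tardiness 3
J6: 44→53, due 52, tardiness 1
Sum = 0+4+4+1+3+1 = 13.
FIFO (arrival order): J1 J2 J3 J4 J5 J6.
J1: 0→5, due 22, tardiness 0
J2: 5→19, due 41, tardiness 0
J3: 19→27, due 16, tardiness 11
J4: 27→40, due 17, tardiness 23
J5: 40→44, due 29, tardiness 15
J6: 44→53, due 52, tardiness 1
Sum = 0+0+11+23+15+1 = 50.
Difference = 13 − 50 = -37.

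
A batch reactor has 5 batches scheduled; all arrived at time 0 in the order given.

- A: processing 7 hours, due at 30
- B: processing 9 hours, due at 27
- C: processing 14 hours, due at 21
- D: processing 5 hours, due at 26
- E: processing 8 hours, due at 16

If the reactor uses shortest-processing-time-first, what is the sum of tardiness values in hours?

SPT (increasing processing time): D A E B C.
D: 0→5, due 26, tardiness 0
A: 5→12, due 30, tardiness 0
E: 12→20, due 16, tardiness 4
B: 20→29, due 27, tardiness 2
C: 29→43, due 21, tardiness 22
Sum = 0+0+4+2+22 = 28.

28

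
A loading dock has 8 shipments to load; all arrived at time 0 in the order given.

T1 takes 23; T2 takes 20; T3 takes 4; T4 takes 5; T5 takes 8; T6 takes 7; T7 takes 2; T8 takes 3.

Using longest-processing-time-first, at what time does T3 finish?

67

LPT (decreasing processing time): T1 T2 T5 T6 T4 T3 T8 T7.
T1: 0→23
T2: 23→43
T5: 43→51
T6: 51→58
T4: 58→63
T3: 63→67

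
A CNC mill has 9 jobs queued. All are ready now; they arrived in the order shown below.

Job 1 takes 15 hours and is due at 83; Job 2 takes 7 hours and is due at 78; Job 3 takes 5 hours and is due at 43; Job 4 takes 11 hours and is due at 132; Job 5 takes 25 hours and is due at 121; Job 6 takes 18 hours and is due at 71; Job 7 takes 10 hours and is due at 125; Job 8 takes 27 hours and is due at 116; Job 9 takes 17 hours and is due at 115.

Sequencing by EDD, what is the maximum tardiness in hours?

EDD (increasing due date): Job 3 Job 6 Job 2 Job 1 Job 9 Job 8 Job 5 Job 7 Job 4.
Job 3: 0→5, due 43, tardiness 0
Job 6: 5→23, due 71, tardiness 0
Job 2: 23→30, due 78, tardiness 0
Job 1: 30→45, due 83, tardiness 0
Job 9: 45→62, due 115, tardiness 0
Job 8: 62→89, due 116, tardiness 0
Job 5: 89→114, due 121, tardiness 0
Job 7: 114→124, due 125, tardiness 0
Job 4: 124→135, due 132, tardiness 3
Maximum = 3.

3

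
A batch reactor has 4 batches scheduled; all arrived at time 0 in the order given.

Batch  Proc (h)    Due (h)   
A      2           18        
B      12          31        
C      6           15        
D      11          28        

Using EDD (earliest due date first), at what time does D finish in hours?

EDD (increasing due date): C A D B.
C: 0→6
A: 6→8
D: 8→19

19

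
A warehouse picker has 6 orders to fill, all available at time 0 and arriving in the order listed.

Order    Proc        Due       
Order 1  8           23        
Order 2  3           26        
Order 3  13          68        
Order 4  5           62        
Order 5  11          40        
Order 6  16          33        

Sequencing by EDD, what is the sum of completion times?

EDD (increasing due date): Order 1 Order 2 Order 6 Order 5 Order 4 Order 3.
Order 1: 0→8
Order 2: 8→11
Order 6: 11→27
Order 5: 27→38
Order 4: 38→43
Order 3: 43→56
Sum = 8+11+27+38+43+56 = 183.

183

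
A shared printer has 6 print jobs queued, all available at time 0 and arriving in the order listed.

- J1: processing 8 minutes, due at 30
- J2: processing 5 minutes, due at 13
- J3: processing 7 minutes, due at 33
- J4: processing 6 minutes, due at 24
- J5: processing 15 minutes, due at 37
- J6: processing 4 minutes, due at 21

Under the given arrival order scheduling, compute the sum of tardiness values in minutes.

FIFO (arrival order): J1 J2 J3 J4 J5 J6.
J1: 0→8, due 30, tardiness 0
J2: 8→13, due 13, tardiness 0
J3: 13→20, due 33, tardiness 0
J4: 20→26, due 24, tardiness 2
J5: 26→41, due 37, tardiness 4
J6: 41→45, due 21, tardiness 24
Sum = 0+0+0+2+4+24 = 30.

30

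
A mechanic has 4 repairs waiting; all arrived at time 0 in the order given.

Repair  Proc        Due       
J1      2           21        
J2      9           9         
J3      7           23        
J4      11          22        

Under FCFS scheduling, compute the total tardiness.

FIFO (arrival order): J1 J2 J3 J4.
J1: 0→2, due 21, tardiness 0
J2: 2→11, due 9, tardiness 2
J3: 11→18, due 23, tardiness 0
J4: 18→29, due 22, tardiness 7
Sum = 0+2+0+7 = 9.

9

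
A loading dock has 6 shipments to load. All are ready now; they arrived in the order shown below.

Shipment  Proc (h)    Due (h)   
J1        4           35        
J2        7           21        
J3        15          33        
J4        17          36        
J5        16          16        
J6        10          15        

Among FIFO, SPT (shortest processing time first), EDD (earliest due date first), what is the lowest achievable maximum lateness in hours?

33

FIFO (arrival order): J1 J2 J3 J4 J5 J6.
J1: 0→4, due 35, lateness -31
J2: 4→11, due 21, lateness -10
J3: 11→26, due 33, lateness -7
J4: 26→43, due 36, lateness 7
J5: 43→59, due 16, lateness 43
J6: 59→69, due 15, lateness 54
Maximum = 54.
SPT (increasing processing time): J1 J2 J6 J3 J5 J4.
J1: 0→4, due 35, lateness -31
J2: 4→11, due 21, lateness -10
J6: 11→21, due 15, lateness 6
J3: 21→36, due 33, lateness 3
J5: 36→52, due 16, lateness 36
J4: 52→69, due 36, lateness 33
Maximum = 36.
EDD (increasing due date): J6 J5 J2 J3 J1 J4.
J6: 0→10, due 15, lateness -5
J5: 10→26, due 16, lateness 10
J2: 26→33, due 21, lateness 12
J3: 33→48, due 33, lateness 15
J1: 48→52, due 35, lateness 17
J4: 52→69, due 36, lateness 33
Maximum = 33.
FIFO 54, SPT 36, EDD 33 → minimum 33.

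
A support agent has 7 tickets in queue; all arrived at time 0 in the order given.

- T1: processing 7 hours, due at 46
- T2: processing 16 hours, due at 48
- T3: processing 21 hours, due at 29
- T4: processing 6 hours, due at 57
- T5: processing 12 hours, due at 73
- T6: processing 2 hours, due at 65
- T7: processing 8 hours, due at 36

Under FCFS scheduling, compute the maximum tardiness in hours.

36

FIFO (arrival order): T1 T2 T3 T4 T5 T6 T7.
T1: 0→7, due 46, tardiness 0
T2: 7→23, due 48, tardiness 0
T3: 23→44, due 29, tardiness 15
T4: 44→50, due 57, tardiness 0
T5: 50→62, due 73, tardiness 0
T6: 62→64, due 65, tardiness 0
T7: 64→72, due 36, tardiness 36
Maximum = 36.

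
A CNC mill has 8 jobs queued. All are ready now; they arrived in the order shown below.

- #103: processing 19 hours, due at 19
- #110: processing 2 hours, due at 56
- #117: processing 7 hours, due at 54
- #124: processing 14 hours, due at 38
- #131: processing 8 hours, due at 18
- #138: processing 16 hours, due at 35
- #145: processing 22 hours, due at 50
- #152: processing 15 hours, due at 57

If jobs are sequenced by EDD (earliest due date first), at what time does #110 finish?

EDD (increasing due date): #131 #103 #138 #124 #145 #117 #110 #152.
#131: 0→8
#103: 8→27
#138: 27→43
#124: 43→57
#145: 57→79
#117: 79→86
#110: 86→88

88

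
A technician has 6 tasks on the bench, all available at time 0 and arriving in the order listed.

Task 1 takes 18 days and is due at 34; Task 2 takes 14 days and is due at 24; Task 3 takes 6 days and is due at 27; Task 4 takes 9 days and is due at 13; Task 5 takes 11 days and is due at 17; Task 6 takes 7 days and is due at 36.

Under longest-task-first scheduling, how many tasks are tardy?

LPT (decreasing processing time): Task 1 Task 2 Task 5 Task 4 Task 6 Task 3.
Task 1: 0→18, due 34, tardiness 0
Task 2: 18→32, due 24, tardiness 8
Task 5: 32→43, due 17, tardiness 26
Task 4: 43→52, due 13, tardiness 39
Task 6: 52→59, due 36, tardiness 23
Task 3: 59→65, due 27, tardiness 38
Late tasks: 5.

5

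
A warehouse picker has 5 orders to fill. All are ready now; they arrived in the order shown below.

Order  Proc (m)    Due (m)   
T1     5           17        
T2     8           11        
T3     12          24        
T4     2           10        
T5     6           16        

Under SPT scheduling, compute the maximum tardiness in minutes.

10

SPT (increasing processing time): T4 T1 T5 T2 T3.
T4: 0→2, due 10, tardiness 0
T1: 2→7, due 17, tardiness 0
T5: 7→13, due 16, tardiness 0
T2: 13→21, due 11, tardiness 10
T3: 21→33, due 24, tardiness 9
Maximum = 10.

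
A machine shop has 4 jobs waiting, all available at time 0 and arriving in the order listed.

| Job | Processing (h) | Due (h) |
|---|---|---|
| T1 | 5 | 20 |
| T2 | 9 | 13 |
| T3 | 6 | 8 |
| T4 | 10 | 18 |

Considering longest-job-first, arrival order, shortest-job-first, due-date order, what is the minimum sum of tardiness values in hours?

LPT (decreasing processing time): T4 T2 T3 T1.
T4: 0→10, due 18, tardiness 0
T2: 10→19, due 13, tardiness 6
T3: 19→25, due 8, tardiness 17
T1: 25→30, due 20, tardiness 10
Sum = 0+6+17+10 = 33.
FIFO (arrival order): T1 T2 T3 T4.
T1: 0→5, due 20, tardiness 0
T2: 5→14, due 13, tardiness 1
T3: 14→20, due 8, tardiness 12
T4: 20→30, due 18, tardiness 12
Sum = 0+1+12+12 = 25.
SPT (increasing processing time): T1 T3 T2 T4.
T1: 0→5, due 20, tardiness 0
T3: 5→11, due 8, tardiness 3
T2: 11→20, due 13, tardiness 7
T4: 20→30, due 18, tardiness 12
Sum = 0+3+7+12 = 22.
EDD (increasing due date): T3 T2 T4 T1.
T3: 0→6, due 8, tardiness 0
T2: 6→15, due 13, tardiness 2
T4: 15→25, due 18, tardiness 7
T1: 25→30, due 20, tardiness 10
Sum = 0+2+7+10 = 19.
LPT 33, FIFO 25, SPT 22, EDD 19 → minimum 19.

19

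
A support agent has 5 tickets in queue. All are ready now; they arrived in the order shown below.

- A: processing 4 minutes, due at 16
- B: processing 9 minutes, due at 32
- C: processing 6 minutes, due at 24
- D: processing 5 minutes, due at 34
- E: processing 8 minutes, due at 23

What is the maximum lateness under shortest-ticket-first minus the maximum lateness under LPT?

-16

SPT (increasing processing time): A D C E B.
A: 0→4, due 16, lateness -12
D: 4→9, due 34, lateness -25
C: 9→15, due 24, lateness -9
E: 15→23, due 23, lateness 0
B: 23→32, due 32, lateness 0
Maximum = 0.
LPT (decreasing processing time): B E C D A.
B: 0→9, due 32, lateness -23
E: 9→17, due 23, lateness -6
C: 17→23, due 24, lateness -1
D: 23→28, due 34, lateness -6
A: 28→32, due 16, lateness 16
Maximum = 16.
Difference = 0 − 16 = -16.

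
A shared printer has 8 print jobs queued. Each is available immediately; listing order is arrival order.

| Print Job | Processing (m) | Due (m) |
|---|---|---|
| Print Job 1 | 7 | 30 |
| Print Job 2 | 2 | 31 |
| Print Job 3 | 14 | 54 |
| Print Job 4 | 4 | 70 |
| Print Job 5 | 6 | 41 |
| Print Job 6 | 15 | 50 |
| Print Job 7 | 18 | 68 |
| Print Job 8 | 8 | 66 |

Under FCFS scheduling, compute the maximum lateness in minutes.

8

FIFO (arrival order): Print Job 1 Print Job 2 Print Job 3 Print Job 4 Print Job 5 Print Job 6 Print Job 7 Print Job 8.
Print Job 1: 0→7, due 30, lateness -23
Print Job 2: 7→9, due 31, lateness -22
Print Job 3: 9→23, due 54, lateness -31
Print Job 4: 23→27, due 70, lateness -43
Print Job 5: 27→33, due 41, lateness -8
Print Job 6: 33→48, due 50, lateness -2
Print Job 7: 48→66, due 68, lateness -2
Print Job 8: 66→74, due 66, lateness 8
Maximum = 8.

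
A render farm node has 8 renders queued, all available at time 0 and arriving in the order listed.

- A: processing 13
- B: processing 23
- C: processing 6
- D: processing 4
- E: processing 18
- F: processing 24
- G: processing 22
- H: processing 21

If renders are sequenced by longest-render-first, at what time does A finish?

LPT (decreasing processing time): F B G H E A C D.
F: 0→24
B: 24→47
G: 47→69
H: 69→90
E: 90→108
A: 108→121

121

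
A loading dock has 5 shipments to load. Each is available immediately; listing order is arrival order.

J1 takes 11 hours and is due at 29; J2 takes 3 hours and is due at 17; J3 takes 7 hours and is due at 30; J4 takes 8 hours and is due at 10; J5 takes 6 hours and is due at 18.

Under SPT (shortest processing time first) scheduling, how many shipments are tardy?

SPT (increasing processing time): J2 J5 J3 J4 J1.
J2: 0→3, due 17, tardiness 0
J5: 3→9, due 18, tardiness 0
J3: 9→16, due 30, tardiness 0
J4: 16→24, due 10, tardiness 14
J1: 24→35, due 29, tardiness 6
Late shipments: 2.

2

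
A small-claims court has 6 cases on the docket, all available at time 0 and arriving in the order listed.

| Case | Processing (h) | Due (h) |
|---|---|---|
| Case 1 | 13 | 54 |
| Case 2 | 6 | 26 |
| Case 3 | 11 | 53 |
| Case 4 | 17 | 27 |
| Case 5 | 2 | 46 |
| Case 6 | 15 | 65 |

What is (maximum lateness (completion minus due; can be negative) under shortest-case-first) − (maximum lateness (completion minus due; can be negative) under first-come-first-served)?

SPT (increasing processing time): Case 5 Case 2 Case 3 Case 1 Case 6 Case 4.
Case 5: 0→2, due 46, lateness -44
Case 2: 2→8, due 26, lateness -18
Case 3: 8→19, due 53, lateness -34
Case 1: 19→32, due 54, lateness -22
Case 6: 32→47, due 65, lateness -18
Case 4: 47→64, due 27, lateness 37
Maximum = 37.
FIFO (arrival order): Case 1 Case 2 Case 3 Case 4 Case 5 Case 6.
Case 1: 0→13, due 54, lateness -41
Case 2: 13→19, due 26, lateness -7
Case 3: 19→30, due 53, lateness -23
Case 4: 30→47, due 27, lateness 20
Case 5: 47→49, due 46, lateness 3
Case 6: 49→64, due 65, lateness -1
Maximum = 20.
Difference = 37 − 20 = 17.

17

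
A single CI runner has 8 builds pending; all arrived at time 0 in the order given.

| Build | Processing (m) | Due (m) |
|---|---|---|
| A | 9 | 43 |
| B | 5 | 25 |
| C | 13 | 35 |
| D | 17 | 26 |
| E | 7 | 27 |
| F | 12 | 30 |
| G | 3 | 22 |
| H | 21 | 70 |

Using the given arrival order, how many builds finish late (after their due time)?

FIFO (arrival order): A B C D E F G H.
A: 0→9, due 43, tardiness 0
B: 9→14, due 25, tardiness 0
C: 14→27, due 35, tardiness 0
D: 27→44, due 26, tardiness 18
E: 44→51, due 27, tardiness 24
F: 51→63, due 30, tardiness 33
G: 63→66, due 22, tardiness 44
H: 66→87, due 70, tardiness 17
Late builds: 5.

5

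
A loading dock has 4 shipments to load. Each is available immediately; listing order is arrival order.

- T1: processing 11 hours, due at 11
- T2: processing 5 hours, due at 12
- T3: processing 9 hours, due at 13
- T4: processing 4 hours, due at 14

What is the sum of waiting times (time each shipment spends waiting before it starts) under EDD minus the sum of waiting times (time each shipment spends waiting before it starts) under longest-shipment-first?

-4

EDD (increasing due date): T1 T2 T3 T4.
T1: waits 0, runs 0→11
T2: waits 11, runs 11→16
T3: waits 16, runs 16→25
T4: waits 25, runs 25→29
Sum = 0+11+16+25 = 52.
LPT (decreasing processing time): T1 T3 T2 T4.
T1: waits 0, runs 0→11
T3: waits 11, runs 11→20
T2: waits 20, runs 20→25
T4: waits 25, runs 25→29
Sum = 0+11+20+25 = 56.
Difference = 52 − 56 = -4.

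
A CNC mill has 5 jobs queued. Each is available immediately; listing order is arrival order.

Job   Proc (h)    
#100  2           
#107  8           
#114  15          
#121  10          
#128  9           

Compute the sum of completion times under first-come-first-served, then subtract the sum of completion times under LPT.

-44

FIFO (arrival order): #100 #107 #114 #121 #128.
#100: 0→2
#107: 2→10
#114: 10→25
#121: 25→35
#128: 35→44
Sum = 2+10+25+35+44 = 116.
LPT (decreasing processing time): #114 #121 #128 #107 #100.
#114: 0→15
#121: 15→25
#128: 25→34
#107: 34→42
#100: 42→44
Sum = 15+25+34+42+44 = 160.
Difference = 116 − 160 = -44.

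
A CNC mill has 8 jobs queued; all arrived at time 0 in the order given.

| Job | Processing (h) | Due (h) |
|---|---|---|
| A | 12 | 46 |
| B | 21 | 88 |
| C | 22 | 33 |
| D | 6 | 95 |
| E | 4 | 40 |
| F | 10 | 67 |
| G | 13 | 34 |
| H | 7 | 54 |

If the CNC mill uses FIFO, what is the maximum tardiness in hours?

54

FIFO (arrival order): A B C D E F G H.
A: 0→12, due 46, tardiness 0
B: 12→33, due 88, tardiness 0
C: 33→55, due 33, tardiness 22
D: 55→61, due 95, tardiness 0
E: 61→65, due 40, tardiness 25
F: 65→75, due 67, tardiness 8
G: 75→88, due 34, tardiness 54
H: 88→95, due 54, tardiness 41
Maximum = 54.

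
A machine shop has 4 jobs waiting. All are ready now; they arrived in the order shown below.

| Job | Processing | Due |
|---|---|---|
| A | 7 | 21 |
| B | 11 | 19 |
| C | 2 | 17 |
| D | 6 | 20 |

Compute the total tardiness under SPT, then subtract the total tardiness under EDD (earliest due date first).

2

SPT (increasing processing time): C D A B.
C: 0→2, due 17, tardiness 0
D: 2→8, due 20, tardiness 0
A: 8→15, due 21, tardiness 0
B: 15→26, due 19, tardiness 7
Sum = 0+0+0+7 = 7.
EDD (increasing due date): C B D A.
C: 0→2, due 17, tardiness 0
B: 2→13, due 19, tardiness 0
D: 13→19, due 20, tardiness 0
A: 19→26, due 21, tardiness 5
Sum = 0+0+0+5 = 5.
Difference = 7 − 5 = 2.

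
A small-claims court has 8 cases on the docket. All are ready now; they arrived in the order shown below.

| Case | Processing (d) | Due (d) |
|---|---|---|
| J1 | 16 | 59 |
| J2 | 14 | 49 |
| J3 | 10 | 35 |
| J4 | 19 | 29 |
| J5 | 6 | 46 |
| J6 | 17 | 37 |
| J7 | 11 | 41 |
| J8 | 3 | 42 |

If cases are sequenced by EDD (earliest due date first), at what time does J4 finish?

19

EDD (increasing due date): J4 J3 J6 J7 J8 J5 J2 J1.
J4: 0→19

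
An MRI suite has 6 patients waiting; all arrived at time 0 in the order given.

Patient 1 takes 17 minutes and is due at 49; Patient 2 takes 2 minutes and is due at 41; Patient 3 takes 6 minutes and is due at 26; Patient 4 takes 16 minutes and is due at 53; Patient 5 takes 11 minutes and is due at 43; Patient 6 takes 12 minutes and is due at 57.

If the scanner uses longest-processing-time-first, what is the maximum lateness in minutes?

36

LPT (decreasing processing time): Patient 1 Patient 4 Patient 6 Patient 5 Patient 3 Patient 2.
Patient 1: 0→17, due 49, lateness -32
Patient 4: 17→33, due 53, lateness -20
Patient 6: 33→45, due 57, lateness -12
Patient 5: 45→56, due 43, lateness 13
Patient 3: 56→62, due 26, lateness 36
Patient 2: 62→64, due 41, lateness 23
Maximum = 36.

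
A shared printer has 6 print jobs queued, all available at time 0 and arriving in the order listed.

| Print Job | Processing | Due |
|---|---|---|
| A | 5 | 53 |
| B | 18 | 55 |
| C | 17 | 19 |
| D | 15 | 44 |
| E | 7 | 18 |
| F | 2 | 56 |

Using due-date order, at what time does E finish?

7

EDD (increasing due date): E C D A B F.
E: 0→7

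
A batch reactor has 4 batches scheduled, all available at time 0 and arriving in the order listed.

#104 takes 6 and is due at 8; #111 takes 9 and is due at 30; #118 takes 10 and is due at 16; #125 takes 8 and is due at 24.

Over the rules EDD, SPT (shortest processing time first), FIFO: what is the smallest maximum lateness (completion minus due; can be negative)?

3

EDD (increasing due date): #104 #118 #125 #111.
#104: 0→6, due 8, lateness -2
#118: 6→16, due 16, lateness 0
#125: 16→24, due 24, lateness 0
#111: 24→33, due 30, lateness 3
Maximum = 3.
SPT (increasing processing time): #104 #125 #111 #118.
#104: 0→6, due 8, lateness -2
#125: 6→14, due 24, lateness -10
#111: 14→23, due 30, lateness -7
#118: 23→33, due 16, lateness 17
Maximum = 17.
FIFO (arrival order): #104 #111 #118 #125.
#104: 0→6, due 8, lateness -2
#111: 6→15, due 30, lateness -15
#118: 15→25, due 16, lateness 9
#125: 25→33, due 24, lateness 9
Maximum = 9.
EDD 3, SPT 17, FIFO 9 → minimum 3.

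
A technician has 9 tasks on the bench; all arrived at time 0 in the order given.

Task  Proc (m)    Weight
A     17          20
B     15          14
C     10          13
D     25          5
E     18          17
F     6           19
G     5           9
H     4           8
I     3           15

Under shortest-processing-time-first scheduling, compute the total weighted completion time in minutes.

SPT (increasing processing time): I H G F C B A E D.
I: finishes 3, weight 15, w·C = 45
H: finishes 7, weight 8, w·C = 56
G: finishes 12, weight 9, w·C = 108
F: finishes 18, weight 19, w·C = 342
C: finishes 28, weight 13, w·C = 364
B: finishes 43, weight 14, w·C = 602
A: finishes 60, weight 20, w·C = 1200
E: finishes 78, weight 17, w·C = 1326
D: finishes 103, weight 5, w·C = 515
Sum = 45+56+108+342+364+602+1200+1326+515 = 4558.

4558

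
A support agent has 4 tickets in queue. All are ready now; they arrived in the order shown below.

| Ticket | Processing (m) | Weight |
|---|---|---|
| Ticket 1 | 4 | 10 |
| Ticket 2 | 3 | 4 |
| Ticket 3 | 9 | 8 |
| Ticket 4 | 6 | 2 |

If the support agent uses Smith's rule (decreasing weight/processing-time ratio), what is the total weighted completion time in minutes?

240

WSPT (decreasing weight/processing-time ratio): Ticket 1 Ticket 2 Ticket 3 Ticket 4.
Ticket 1: finishes 4, weight 10, w·C = 40
Ticket 2: finishes 7, weight 4, w·C = 28
Ticket 3: finishes 16, weight 8, w·C = 128
Ticket 4: finishes 22, weight 2, w·C = 44
Sum = 40+28+128+44 = 240.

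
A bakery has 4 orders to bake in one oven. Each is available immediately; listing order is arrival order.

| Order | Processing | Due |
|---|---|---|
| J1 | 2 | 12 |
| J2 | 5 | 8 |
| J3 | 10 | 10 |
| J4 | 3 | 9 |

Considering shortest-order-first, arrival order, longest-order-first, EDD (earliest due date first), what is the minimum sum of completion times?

37

SPT (increasing processing time): J1 J4 J2 J3.
J1: 0→2
J4: 2→5
J2: 5→10
J3: 10→20
Sum = 2+5+10+20 = 37.
FIFO (arrival order): J1 J2 J3 J4.
J1: 0→2
J2: 2→7
J3: 7→17
J4: 17→20
Sum = 2+7+17+20 = 46.
LPT (decreasing processing time): J3 J2 J4 J1.
J3: 0→10
J2: 10→15
J4: 15→18
J1: 18→20
Sum = 10+15+18+20 = 63.
EDD (increasing due date): J2 J4 J3 J1.
J2: 0→5
J4: 5→8
J3: 8→18
J1: 18→20
Sum = 5+8+18+20 = 51.
SPT 37, FIFO 46, LPT 63, EDD 51 → minimum 37.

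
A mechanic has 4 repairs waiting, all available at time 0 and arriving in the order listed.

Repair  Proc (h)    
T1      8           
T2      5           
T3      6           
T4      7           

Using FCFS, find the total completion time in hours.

FIFO (arrival order): T1 T2 T3 T4.
T1: 0→8
T2: 8→13
T3: 13→19
T4: 19→26
Sum = 8+13+19+26 = 66.

66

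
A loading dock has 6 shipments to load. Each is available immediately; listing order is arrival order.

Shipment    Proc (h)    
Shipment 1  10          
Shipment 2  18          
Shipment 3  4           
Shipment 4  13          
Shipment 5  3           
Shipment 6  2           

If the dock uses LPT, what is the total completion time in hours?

LPT (decreasing processing time): Shipment 2 Shipment 4 Shipment 1 Shipment 3 Shipment 5 Shipment 6.
Shipment 2: 0→18
Shipment 4: 18→31
Shipment 1: 31→41
Shipment 3: 41→45
Shipment 5: 45→48
Shipment 6: 48→50
Sum = 18+31+41+45+48+50 = 233.

233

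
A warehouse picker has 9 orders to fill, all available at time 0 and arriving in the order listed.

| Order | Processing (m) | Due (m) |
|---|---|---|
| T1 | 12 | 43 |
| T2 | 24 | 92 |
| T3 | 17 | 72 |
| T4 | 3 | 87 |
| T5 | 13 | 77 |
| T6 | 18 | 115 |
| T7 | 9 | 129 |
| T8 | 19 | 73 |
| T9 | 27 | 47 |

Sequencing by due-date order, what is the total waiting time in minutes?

EDD (increasing due date): T1 T9 T3 T8 T5 T4 T2 T6 T7.
T1: waits 0, runs 0→12
T9: waits 12, runs 12→39
T3: waits 39, runs 39→56
T8: waits 56, runs 56→75
T5: waits 75, runs 75→88
T4: waits 88, runs 88→91
T2: waits 91, runs 91→115
T6: waits 115, runs 115→133
T7: waits 133, runs 133→142
Sum = 0+12+39+56+75+88+91+115+133 = 609.

609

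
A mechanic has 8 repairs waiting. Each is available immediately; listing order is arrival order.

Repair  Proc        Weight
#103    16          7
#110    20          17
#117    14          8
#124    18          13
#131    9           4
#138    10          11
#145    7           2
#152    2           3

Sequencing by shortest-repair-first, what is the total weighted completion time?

SPT (increasing processing time): #152 #145 #131 #138 #117 #103 #124 #110.
#152: finishes 2, weight 3, w·C = 6
#145: finishes 9, weight 2, w·C = 18
#131: finishes 18, weight 4, w·C = 72
#138: finishes 28, weight 11, w·C = 308
#117: finishes 42, weight 8, w·C = 336
#103: finishes 58, weight 7, w·C = 406
#124: finishes 76, weight 13, w·C = 988
#110: finishes 96, weight 17, w·C = 1632
Sum = 6+18+72+308+336+406+988+1632 = 3766.

3766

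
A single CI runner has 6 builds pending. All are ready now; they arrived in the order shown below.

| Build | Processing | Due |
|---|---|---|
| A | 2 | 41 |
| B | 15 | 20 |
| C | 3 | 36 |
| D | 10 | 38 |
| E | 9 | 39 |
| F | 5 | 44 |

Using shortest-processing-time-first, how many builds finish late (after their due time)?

SPT (increasing processing time): A C F E D B.
A: 0→2, due 41, tardiness 0
C: 2→5, due 36, tardiness 0
F: 5→10, due 44, tardiness 0
E: 10→19, due 39, tardiness 0
D: 19→29, due 38, tardiness 0
B: 29→44, due 20, tardiness 24
Late builds: 1.

1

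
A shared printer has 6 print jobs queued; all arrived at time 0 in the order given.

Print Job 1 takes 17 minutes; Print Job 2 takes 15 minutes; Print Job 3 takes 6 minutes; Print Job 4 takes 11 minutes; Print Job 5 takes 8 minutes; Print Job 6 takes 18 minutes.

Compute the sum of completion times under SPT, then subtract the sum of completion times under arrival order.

-51

SPT (increasing processing time): Print Job 3 Print Job 5 Print Job 4 Print Job 2 Print Job 1 Print Job 6.
Print Job 3: 0→6
Print Job 5: 6→14
Print Job 4: 14→25
Print Job 2: 25→40
Print Job 1: 40→57
Print Job 6: 57→75
Sum = 6+14+25+40+57+75 = 217.
FIFO (arrival order): Print Job 1 Print Job 2 Print Job 3 Print Job 4 Print Job 5 Print Job 6.
Print Job 1: 0→17
Print Job 2: 17→32
Print Job 3: 32→38
Print Job 4: 38→49
Print Job 5: 49→57
Print Job 6: 57→75
Sum = 17+32+38+49+57+75 = 268.
Difference = 217 − 268 = -51.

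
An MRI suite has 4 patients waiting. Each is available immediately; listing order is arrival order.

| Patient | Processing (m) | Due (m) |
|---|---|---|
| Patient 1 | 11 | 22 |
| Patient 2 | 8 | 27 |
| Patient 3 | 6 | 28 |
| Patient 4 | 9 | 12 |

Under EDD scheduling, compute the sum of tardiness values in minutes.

7

EDD (increasing due date): Patient 4 Patient 1 Patient 2 Patient 3.
Patient 4: 0→9, due 12, tardiness 0
Patient 1: 9→20, due 22, tardiness 0
Patient 2: 20→28, due 27, tardiness 1
Patient 3: 28→34, due 28, tardiness 6
Sum = 0+0+1+6 = 7.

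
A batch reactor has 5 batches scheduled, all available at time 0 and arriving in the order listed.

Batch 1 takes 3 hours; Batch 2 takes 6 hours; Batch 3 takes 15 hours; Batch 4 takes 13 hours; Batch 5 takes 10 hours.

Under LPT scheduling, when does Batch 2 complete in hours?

44

LPT (decreasing processing time): Batch 3 Batch 4 Batch 5 Batch 2 Batch 1.
Batch 3: 0→15
Batch 4: 15→28
Batch 5: 28→38
Batch 2: 38→44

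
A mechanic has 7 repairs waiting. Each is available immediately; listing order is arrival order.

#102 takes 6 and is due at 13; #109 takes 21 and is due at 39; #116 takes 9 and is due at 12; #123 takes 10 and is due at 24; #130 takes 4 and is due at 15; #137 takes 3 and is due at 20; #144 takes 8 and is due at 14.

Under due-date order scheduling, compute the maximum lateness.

22

EDD (increasing due date): #116 #102 #144 #130 #137 #123 #109.
#116: 0→9, due 12, lateness -3
#102: 9→15, due 13, lateness 2
#144: 15→23, due 14, lateness 9
#130: 23→27, due 15, lateness 12
#137: 27→30, due 20, lateness 10
#123: 30→40, due 24, lateness 16
#109: 40→61, due 39, lateness 22
Maximum = 22.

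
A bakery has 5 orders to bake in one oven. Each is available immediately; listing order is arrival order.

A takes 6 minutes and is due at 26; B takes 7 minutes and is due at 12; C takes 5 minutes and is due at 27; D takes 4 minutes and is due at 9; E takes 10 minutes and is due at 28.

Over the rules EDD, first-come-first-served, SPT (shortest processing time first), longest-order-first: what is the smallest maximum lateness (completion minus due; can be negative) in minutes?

4

EDD (increasing due date): D B A C E.
D: 0→4, due 9, lateness -5
B: 4→11, due 12, lateness -1
A: 11→17, due 26, lateness -9
C: 17→22, due 27, lateness -5
E: 22→32, due 28, lateness 4
Maximum = 4.
FIFO (arrival order): A B C D E.
A: 0→6, due 26, lateness -20
B: 6→13, due 12, lateness 1
C: 13→18, due 27, lateness -9
D: 18→22, due 9, lateness 13
E: 22→32, due 28, lateness 4
Maximum = 13.
SPT (increasing processing time): D C A B E.
D: 0→4, due 9, lateness -5
C: 4→9, due 27, lateness -18
A: 9→15, due 26, lateness -11
B: 15→22, due 12, lateness 10
E: 22→32, due 28, lateness 4
Maximum = 10.
LPT (decreasing processing time): E B A C D.
E: 0→10, due 28, lateness -18
B: 10→17, due 12, lateness 5
A: 17→23, due 26, lateness -3
C: 23→28, due 27, lateness 1
D: 28→32, due 9, lateness 23
Maximum = 23.
EDD 4, FIFO 13, SPT 10, LPT 23 → minimum 4.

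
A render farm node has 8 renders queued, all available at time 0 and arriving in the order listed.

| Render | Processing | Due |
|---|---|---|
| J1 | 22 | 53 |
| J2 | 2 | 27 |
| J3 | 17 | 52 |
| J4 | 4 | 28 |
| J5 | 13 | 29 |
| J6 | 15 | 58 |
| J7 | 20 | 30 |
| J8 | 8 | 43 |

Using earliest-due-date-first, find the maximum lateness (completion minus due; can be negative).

43

EDD (increasing due date): J2 J4 J5 J7 J8 J3 J1 J6.
J2: 0→2, due 27, lateness -25
J4: 2→6, due 28, lateness -22
J5: 6→19, due 29, lateness -10
J7: 19→39, due 30, lateness 9
J8: 39→47, due 43, lateness 4
J3: 47→64, due 52, lateness 12
J1: 64→86, due 53, lateness 33
J6: 86→101, due 58, lateness 43
Maximum = 43.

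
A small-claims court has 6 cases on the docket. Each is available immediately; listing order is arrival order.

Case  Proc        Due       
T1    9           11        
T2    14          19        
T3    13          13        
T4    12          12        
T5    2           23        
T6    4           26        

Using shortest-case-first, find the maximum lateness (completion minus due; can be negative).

35

SPT (increasing processing time): T5 T6 T1 T4 T3 T2.
T5: 0→2, due 23, lateness -21
T6: 2→6, due 26, lateness -20
T1: 6→15, due 11, lateness 4
T4: 15→27, due 12, lateness 15
T3: 27→40, due 13, lateness 27
T2: 40→54, due 19, lateness 35
Maximum = 35.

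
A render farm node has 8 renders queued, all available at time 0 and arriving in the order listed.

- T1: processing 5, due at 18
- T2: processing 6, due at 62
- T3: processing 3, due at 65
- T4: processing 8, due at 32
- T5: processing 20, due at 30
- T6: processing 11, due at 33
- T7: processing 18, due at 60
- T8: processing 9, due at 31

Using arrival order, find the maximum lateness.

FIFO (arrival order): T1 T2 T3 T4 T5 T6 T7 T8.
T1: 0→5, due 18, lateness -13
T2: 5→11, due 62, lateness -51
T3: 11→14, due 65, lateness -51
T4: 14→22, due 32, lateness -10
T5: 22→42, due 30, lateness 12
T6: 42→53, due 33, lateness 20
T7: 53→71, due 60, lateness 11
T8: 71→80, due 31, lateness 49
Maximum = 49.

49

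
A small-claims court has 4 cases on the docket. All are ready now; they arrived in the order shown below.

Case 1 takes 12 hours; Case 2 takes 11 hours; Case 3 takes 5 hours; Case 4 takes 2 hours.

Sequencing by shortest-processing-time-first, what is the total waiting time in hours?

27

SPT (increasing processing time): Case 4 Case 3 Case 2 Case 1.
Case 4: waits 0, runs 0→2
Case 3: waits 2, runs 2→7
Case 2: waits 7, runs 7→18
Case 1: waits 18, runs 18→30
Sum = 0+2+7+18 = 27.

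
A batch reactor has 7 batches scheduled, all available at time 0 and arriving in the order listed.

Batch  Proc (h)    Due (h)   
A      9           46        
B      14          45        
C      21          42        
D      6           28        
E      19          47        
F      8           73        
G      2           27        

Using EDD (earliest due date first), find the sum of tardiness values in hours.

36

EDD (increasing due date): G D C B A E F.
G: 0→2, due 27, tardiness 0
D: 2→8, due 28, tardiness 0
C: 8→29, due 42, tardiness 0
B: 29→43, due 45, tardiness 0
A: 43→52, due 46, tardiness 6
E: 52→71, due 47, tardiness 24
F: 71→79, due 73, tardiness 6
Sum = 0+0+0+0+6+24+6 = 36.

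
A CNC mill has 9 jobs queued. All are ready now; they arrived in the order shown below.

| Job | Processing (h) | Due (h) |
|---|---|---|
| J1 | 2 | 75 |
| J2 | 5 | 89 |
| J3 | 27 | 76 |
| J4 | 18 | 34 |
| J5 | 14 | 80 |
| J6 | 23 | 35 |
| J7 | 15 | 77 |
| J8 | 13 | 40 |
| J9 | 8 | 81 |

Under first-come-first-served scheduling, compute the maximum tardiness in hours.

77

FIFO (arrival order): J1 J2 J3 J4 J5 J6 J7 J8 J9.
J1: 0→2, due 75, tardiness 0
J2: 2→7, due 89, tardiness 0
J3: 7→34, due 76, tardiness 0
J4: 34→52, due 34, tardiness 18
J5: 52→66, due 80, tardiness 0
J6: 66→89, due 35, tardiness 54
J7: 89→104, due 77, tardiness 27
J8: 104→117, due 40, tardiness 77
J9: 117→125, due 81, tardiness 44
Maximum = 77.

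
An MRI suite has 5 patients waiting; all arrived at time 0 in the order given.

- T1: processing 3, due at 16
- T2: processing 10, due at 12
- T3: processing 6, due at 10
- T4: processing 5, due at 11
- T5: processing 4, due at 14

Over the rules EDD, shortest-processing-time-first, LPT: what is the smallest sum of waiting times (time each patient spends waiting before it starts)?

EDD (increasing due date): T3 T4 T2 T5 T1.
T3: waits 0, runs 0→6
T4: waits 6, runs 6→11
T2: waits 11, runs 11→21
T5: waits 21, runs 21→25
T1: waits 25, runs 25→28
Sum = 0+6+11+21+25 = 63.
SPT (increasing processing time): T1 T5 T4 T3 T2.
T1: waits 0, runs 0→3
T5: waits 3, runs 3→7
T4: waits 7, runs 7→12
T3: waits 12, runs 12→18
T2: waits 18, runs 18→28
Sum = 0+3+7+12+18 = 40.
LPT (decreasing processing time): T2 T3 T4 T5 T1.
T2: waits 0, runs 0→10
T3: waits 10, runs 10→16
T4: waits 16, runs 16→21
T5: waits 21, runs 21→25
T1: waits 25, runs 25→28
Sum = 0+10+16+21+25 = 72.
EDD 63, SPT 40, LPT 72 → minimum 40.

40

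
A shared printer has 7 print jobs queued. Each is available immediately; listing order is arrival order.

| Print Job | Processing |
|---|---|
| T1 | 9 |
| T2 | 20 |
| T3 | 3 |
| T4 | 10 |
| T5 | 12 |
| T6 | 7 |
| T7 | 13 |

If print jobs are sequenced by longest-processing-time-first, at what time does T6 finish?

71

LPT (decreasing processing time): T2 T7 T5 T4 T1 T6 T3.
T2: 0→20
T7: 20→33
T5: 33→45
T4: 45→55
T1: 55→64
T6: 64→71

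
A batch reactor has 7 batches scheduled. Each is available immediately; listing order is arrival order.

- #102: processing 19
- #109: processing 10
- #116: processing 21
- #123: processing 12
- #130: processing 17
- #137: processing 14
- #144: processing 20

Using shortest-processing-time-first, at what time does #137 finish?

SPT (increasing processing time): #109 #123 #137 #130 #102 #144 #116.
#109: 0→10
#123: 10→22
#137: 22→36

36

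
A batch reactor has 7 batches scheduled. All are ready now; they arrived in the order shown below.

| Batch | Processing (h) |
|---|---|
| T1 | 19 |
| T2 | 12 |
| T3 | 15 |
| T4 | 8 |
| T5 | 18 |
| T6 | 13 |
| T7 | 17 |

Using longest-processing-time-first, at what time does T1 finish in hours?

19

LPT (decreasing processing time): T1 T5 T7 T3 T6 T2 T4.
T1: 0→19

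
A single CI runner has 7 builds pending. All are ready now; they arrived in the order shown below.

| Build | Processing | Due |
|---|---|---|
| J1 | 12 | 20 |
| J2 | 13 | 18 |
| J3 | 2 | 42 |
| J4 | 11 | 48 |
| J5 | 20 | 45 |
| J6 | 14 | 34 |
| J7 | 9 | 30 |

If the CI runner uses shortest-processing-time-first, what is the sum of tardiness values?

106

SPT (increasing processing time): J3 J7 J4 J1 J2 J6 J5.
J3: 0→2, due 42, tardiness 0
J7: 2→11, due 30, tardiness 0
J4: 11→22, due 48, tardiness 0
J1: 22→34, due 20, tardiness 14
J2: 34→47, due 18, tardiness 29
J6: 47→61, due 34, tardiness 27
J5: 61→81, due 45, tardiness 36
Sum = 0+0+0+14+29+27+36 = 106.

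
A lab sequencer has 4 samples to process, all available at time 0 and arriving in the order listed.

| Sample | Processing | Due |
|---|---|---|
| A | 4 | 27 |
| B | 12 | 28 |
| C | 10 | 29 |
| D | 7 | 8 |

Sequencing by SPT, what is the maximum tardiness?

SPT (increasing processing time): A D C B.
A: 0→4, due 27, tardiness 0
D: 4→11, due 8, tardiness 3
C: 11→21, due 29, tardiness 0
B: 21→33, due 28, tardiness 5
Maximum = 5.

5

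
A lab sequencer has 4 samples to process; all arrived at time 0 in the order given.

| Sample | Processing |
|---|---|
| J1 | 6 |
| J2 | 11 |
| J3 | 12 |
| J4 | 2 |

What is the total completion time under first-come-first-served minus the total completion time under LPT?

-12

FIFO (arrival order): J1 J2 J3 J4.
J1: 0→6
J2: 6→17
J3: 17→29
J4: 29→31
Sum = 6+17+29+31 = 83.
LPT (decreasing processing time): J3 J2 J1 J4.
J3: 0→12
J2: 12→23
J1: 23→29
J4: 29→31
Sum = 12+23+29+31 = 95.
Difference = 83 − 95 = -12.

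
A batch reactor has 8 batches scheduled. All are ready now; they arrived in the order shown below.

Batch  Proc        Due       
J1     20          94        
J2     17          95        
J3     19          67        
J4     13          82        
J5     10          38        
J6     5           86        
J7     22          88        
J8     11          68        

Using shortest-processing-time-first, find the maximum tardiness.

29

SPT (increasing processing time): J6 J5 J8 J4 J2 J3 J1 J7.
J6: 0→5, due 86, tardiness 0
J5: 5→15, due 38, tardiness 0
J8: 15→26, due 68, tardiness 0
J4: 26→39, due 82, tardiness 0
J2: 39→56, due 95, tardiness 0
J3: 56→75, due 67, tardiness 8
J1: 75→95, due 94, tardiness 1
J7: 95→117, due 88, tardiness 29
Maximum = 29.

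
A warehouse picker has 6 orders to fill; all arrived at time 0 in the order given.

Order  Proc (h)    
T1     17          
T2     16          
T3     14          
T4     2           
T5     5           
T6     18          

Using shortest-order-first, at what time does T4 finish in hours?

SPT (increasing processing time): T4 T5 T3 T2 T1 T6.
T4: 0→2

2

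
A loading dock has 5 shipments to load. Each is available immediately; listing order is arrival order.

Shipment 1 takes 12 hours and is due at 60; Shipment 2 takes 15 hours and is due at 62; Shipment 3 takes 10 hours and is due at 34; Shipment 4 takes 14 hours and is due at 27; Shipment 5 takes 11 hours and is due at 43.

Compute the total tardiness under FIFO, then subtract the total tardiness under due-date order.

46

FIFO (arrival order): Shipment 1 Shipment 2 Shipment 3 Shipment 4 Shipment 5.
Shipment 1: 0→12, due 60, tardiness 0
Shipment 2: 12→27, due 62, tardiness 0
Shipment 3: 27→37, due 34, tardiness 3
Shipment 4: 37→51, due 27, tardiness 24
Shipment 5: 51→62, due 43, tardiness 19
Sum = 0+0+3+24+19 = 46.
EDD (increasing due date): Shipment 4 Shipment 3 Shipment 5 Shipment 1 Shipment 2.
Shipment 4: 0→14, due 27, tardiness 0
Shipment 3: 14→24, due 34, tardiness 0
Shipment 5: 24→35, due 43, tardiness 0
Shipment 1: 35→47, due 60, tardiness 0
Shipment 2: 47→62, due 62, tardiness 0
Sum = 0+0+0+0+0 = 0.
Difference = 46 − 0 = 46.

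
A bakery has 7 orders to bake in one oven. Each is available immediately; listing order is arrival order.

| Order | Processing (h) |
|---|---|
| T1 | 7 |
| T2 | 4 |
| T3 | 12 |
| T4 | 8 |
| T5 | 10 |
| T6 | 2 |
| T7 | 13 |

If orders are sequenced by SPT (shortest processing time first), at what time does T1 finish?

SPT (increasing processing time): T6 T2 T1 T4 T5 T3 T7.
T6: 0→2
T2: 2→6
T1: 6→13

13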